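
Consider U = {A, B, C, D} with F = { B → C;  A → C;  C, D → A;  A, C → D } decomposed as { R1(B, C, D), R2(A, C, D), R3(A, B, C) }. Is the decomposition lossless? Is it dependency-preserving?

Lossless test (chase): Rows 1 and 2 agree on C, D; apply C, D→A and equate their A entries. Rows 1 and 3 agree on A, C; apply A, C→D and equate their D entries. Row 1 is now all distinguished symbols — the join is lossless.
Dependency preservation: every FD's attributes lie within a single fragment, so each can be enforced locally — preserved.

lossless and dependency-preserving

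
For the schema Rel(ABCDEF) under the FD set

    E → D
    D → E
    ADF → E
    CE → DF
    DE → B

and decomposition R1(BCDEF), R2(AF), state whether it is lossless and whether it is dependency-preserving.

Lossless test: (F)⁺ = {F}, which is a superkey of neither fragment — lossy.
Dependency preservation: ADF → E is not contained in any single fragment, but the restricted closure of its left-hand side across the fragments still reaches the right-hand side; the remaining FDs each lie inside some fragment. All dependencies are preserved.

lossy but dependency-preserving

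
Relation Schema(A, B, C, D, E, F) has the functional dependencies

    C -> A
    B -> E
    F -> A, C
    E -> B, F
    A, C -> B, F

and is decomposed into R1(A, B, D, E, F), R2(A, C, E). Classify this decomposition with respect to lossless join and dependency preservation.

Lossless test: (A, E)⁺ = {A, B, C, E, F}, which contains all of one fragment — lossless.
Dependency preservation: F → A, C; A, C → B, F are not contained in any single fragment, but the restricted closure of each left-hand side across the fragments still reaches the right-hand side; the remaining FDs each lie inside some fragment. All dependencies are preserved.

lossless and dependency-preserving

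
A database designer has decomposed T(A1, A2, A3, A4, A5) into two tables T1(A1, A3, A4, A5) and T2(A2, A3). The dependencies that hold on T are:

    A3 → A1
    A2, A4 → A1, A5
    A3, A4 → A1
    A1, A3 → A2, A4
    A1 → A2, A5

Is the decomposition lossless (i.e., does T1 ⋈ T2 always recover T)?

Common attributes: T1 ∩ T2 = {A3}.
Closure of {A3}: A3 → A1 applies, adding A1; A1, A3 → A2, A4 applies, adding A2, A4; A1 → A2, A5 applies, adding A5. So (A3)⁺ = {A1, A2, A3, A4, A5}.
This closure contains every attribute of T1, so T1 ∩ T2 → T1. The join is lossless.

Yes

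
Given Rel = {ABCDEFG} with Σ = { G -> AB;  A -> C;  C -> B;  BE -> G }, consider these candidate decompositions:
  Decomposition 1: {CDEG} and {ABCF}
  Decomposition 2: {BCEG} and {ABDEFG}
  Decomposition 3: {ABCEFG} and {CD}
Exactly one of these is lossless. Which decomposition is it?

Decomposition 2

Decomposition 1: common = {C}, closure = {BC} → lossy.
Decomposition 2: common = {BEG}, closure = {ABCEG} → lossless.
Decomposition 3: common = {C}, closure = {BC} → lossy.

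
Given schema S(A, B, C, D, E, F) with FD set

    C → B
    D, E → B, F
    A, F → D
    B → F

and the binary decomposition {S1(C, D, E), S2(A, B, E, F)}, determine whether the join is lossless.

No

Common attributes: S1 ∩ S2 = {E}.
No dependency enlarges {E}, so (E)⁺ = {E}.
The closure contains neither all of S1 = {C, D, E} nor all of S2 = {A, B, E, F}, so the common attributes are not a superkey of either fragment. The join is lossy.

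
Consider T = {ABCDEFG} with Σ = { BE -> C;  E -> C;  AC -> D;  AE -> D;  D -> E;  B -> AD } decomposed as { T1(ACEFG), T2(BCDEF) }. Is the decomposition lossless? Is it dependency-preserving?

lossy and not dependency-preserving

Lossless test: (CEF)⁺ = {CEF}, which is a superkey of neither fragment — lossy.
Dependency preservation: the restricted closure of {AC} across the fragments never reaches {D}, so AC → D cannot be enforced without a join — not preserved.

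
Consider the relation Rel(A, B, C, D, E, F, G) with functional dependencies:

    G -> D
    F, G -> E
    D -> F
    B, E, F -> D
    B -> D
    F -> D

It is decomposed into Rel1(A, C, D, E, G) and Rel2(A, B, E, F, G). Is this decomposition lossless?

No

Common attributes: Rel1 ∩ Rel2 = {A, E, G}.
Closure of {A, E, G}: G → D applies, adding D; D → F applies, adding F. So (A, E, G)⁺ = {A, D, E, F, G}.
The closure contains neither all of Rel1 = {A, C, D, E, G} nor all of Rel2 = {A, B, E, F, G}, so the common attributes are not a superkey of either fragment. The join is lossy.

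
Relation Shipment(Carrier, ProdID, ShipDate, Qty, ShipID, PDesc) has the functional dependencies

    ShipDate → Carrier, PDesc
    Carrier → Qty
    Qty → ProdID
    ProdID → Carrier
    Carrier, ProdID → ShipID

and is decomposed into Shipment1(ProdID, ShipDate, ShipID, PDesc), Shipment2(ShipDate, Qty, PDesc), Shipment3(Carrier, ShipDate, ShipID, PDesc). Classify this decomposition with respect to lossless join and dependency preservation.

Lossless test (chase): Rows 1 and 2 agree on ShipDate; apply ShipDate→Carrier, PDesc and equate their Carrier, PDesc entries. Rows 1 and 3 agree on ShipDate; apply ShipDate→Carrier, PDesc and equate their Carrier, PDesc entries. Rows 1 and 2 agree on Carrier; apply Carrier→Qty and equate their Qty entries. Rows 1 and 3 agree on Carrier; apply Carrier→Qty and equate their Qty entries. Rows 1 and 2 agree on Qty; apply Qty→ProdID and equate their ProdID entries. Rows 1 and 3 agree on Qty; apply Qty→ProdID and equate their ProdID entries. Rows 1 and 2 agree on Carrier, ProdID; apply Carrier, ProdID→ShipID and equate their ShipID entries. Row 1 is now all distinguished symbols — the join is lossless.
Dependency preservation: the restricted closure of {Carrier} across the fragments never reaches {Qty}, so Carrier → Qty cannot be enforced without a join — not preserved.

lossless but not dependency-preserving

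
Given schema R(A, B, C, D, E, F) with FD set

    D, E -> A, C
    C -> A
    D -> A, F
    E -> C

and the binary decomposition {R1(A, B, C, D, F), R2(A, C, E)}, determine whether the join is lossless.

Common attributes: R1 ∩ R2 = {A, C}.
No dependency enlarges {A, C}, so (A, C)⁺ = {A, C}.
The closure contains neither all of R1 = {A, B, C, D, F} nor all of R2 = {A, C, E}, so the common attributes are not a superkey of either fragment. The join is lossy.

No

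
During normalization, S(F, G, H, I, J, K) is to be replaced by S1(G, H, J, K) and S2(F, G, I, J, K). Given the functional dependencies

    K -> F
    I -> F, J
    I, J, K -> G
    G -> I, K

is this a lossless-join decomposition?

Common attributes: S1 ∩ S2 = {G, J, K}.
Closure of {G, J, K}: K → F applies, adding F; G → I, K applies, adding I. So (G, J, K)⁺ = {F, G, I, J, K}.
This closure contains every attribute of S2, so S1 ∩ S2 → S2. The join is lossless.

Yes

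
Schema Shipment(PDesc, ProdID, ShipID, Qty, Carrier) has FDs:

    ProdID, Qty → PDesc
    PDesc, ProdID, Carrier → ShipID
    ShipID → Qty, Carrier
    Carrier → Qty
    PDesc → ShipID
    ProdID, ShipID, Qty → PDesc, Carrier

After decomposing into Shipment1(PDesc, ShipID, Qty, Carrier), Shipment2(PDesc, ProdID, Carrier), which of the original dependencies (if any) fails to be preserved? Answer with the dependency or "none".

ProdID, Qty → PDesc

Check ProdID, Qty → PDesc: no single fragment contains all of {PDesc, ProdID, Qty}, and the restricted closure of {ProdID, Qty} across the fragments never reaches {PDesc}.
PDesc, ProdID, Carrier → ShipID is preserved.
ShipID → Qty, Carrier is preserved.
Carrier → Qty is preserved.
PDesc → ShipID is preserved.
ProdID, ShipID, Qty → PDesc, Carrier is preserved.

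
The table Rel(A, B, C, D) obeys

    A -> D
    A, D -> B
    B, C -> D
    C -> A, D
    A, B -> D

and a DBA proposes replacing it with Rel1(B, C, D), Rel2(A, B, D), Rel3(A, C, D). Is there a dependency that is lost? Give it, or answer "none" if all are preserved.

A → D lies within Rel2.
A, D → B lies within Rel2.
B, C → D lies within Rel1.
C → A, D lies within Rel3.
A, B → D lies within Rel2.
Every dependency is enforceable on the fragments, so the decomposition is dependency-preserving.

none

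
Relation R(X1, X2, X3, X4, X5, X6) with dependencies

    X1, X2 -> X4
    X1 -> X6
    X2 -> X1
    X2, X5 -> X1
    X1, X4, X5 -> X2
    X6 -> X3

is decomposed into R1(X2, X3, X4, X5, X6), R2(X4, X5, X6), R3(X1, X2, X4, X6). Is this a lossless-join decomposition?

Yes

Chase test. Columns are X1, X2, X3, X4, X5, X6; row i has aⱼ where attribute j ∈ Ri, else bᵢⱼ.
Initial tableau (one row per fragment):
  row 1: b11 a2 a3 a4 a5 a6
  row 2: b21 b22 b23 a4 a5 a6
  row 3: a1 a2 b33 a4 b35 a6
Rows 1 and 3 agree on X2; apply X2→X1 and equate their X1 entries.
Rows 1 and 2 agree on X6; apply X6→X3 and equate their X3 entries.
Rows 1 and 3 agree on X6; apply X6→X3 and equate their X3 entries.
Row 1 is now all distinguished symbols — the join is lossless.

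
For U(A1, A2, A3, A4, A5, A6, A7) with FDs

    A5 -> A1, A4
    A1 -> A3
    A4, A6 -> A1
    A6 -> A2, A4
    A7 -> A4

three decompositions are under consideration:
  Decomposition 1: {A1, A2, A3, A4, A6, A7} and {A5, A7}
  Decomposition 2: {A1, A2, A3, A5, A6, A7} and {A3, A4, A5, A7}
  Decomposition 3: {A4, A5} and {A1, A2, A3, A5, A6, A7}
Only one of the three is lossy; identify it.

Decomposition 1: common = {A7}, closure = {A4, A7} → lossy.
Decomposition 2: common = {A3, A5, A7}, closure = {A1, A3, A4, A5, A7} → lossless.
Decomposition 3: common = {A5}, closure = {A1, A3, A4, A5} → lossless.

Decomposition 1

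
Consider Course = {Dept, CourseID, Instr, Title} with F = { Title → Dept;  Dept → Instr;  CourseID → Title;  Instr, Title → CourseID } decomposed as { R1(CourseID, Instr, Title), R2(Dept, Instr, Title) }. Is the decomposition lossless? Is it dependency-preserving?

Lossless test: (Instr, Title)⁺ = {Dept, CourseID, Instr, Title}, which contains all of one fragment — lossless.
Dependency preservation: every FD's attributes lie within a single fragment, so each can be enforced locally — preserved.

lossless and dependency-preserving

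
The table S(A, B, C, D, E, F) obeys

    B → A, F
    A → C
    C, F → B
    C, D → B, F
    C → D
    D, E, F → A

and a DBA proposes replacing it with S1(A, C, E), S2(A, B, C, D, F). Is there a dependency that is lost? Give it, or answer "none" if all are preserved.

D, E, F → A

Check D, E, F → A: no single fragment contains all of {A, D, E, F}, and the restricted closure of {D, E, F} across the fragments never reaches {A}.
B → A, F is preserved.
A → C is preserved.
C, F → B is preserved.
C, D → B, F is preserved.
C → D is preserved.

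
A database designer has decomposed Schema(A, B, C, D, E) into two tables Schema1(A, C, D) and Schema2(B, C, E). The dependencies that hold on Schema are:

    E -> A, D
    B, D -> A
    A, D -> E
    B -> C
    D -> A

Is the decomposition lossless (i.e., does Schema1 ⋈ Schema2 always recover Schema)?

No

Common attributes: Schema1 ∩ Schema2 = {C}.
No dependency enlarges {C}, so (C)⁺ = {C}.
The closure contains neither all of Schema1 = {A, C, D} nor all of Schema2 = {B, C, E}, so the common attributes are not a superkey of either fragment. The join is lossy.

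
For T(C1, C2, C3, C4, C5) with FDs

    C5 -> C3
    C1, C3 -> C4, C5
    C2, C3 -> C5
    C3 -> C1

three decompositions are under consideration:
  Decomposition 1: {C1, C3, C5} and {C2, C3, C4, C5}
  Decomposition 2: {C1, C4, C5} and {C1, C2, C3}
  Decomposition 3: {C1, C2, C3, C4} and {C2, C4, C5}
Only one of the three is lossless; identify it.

Decomposition 1

Decomposition 1: common = {C3, C5}, closure = {C1, C3, C4, C5} → lossless.
Decomposition 2: common = {C1}, closure = {C1} → lossy.
Decomposition 3: common = {C2, C4}, closure = {C2, C4} → lossy.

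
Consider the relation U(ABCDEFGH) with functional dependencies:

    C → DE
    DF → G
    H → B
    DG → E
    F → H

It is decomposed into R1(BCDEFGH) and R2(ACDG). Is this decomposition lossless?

Common attributes: R1 ∩ R2 = {CDG}.
Closure of {CDG}: C → DE applies, adding E. So (CDG)⁺ = {CDEG}.
The closure contains neither all of R1 = {BCDEFGH} nor all of R2 = {ACDG}, so the common attributes are not a superkey of either fragment. The join is lossy.

No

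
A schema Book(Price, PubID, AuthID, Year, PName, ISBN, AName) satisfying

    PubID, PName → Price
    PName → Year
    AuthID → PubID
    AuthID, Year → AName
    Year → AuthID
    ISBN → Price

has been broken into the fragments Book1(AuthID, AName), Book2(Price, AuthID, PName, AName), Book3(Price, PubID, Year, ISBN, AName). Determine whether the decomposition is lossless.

No

Chase test. Columns are Price, PubID, AuthID, Year, PName, ISBN, AName; row i has aⱼ where attribute j ∈ Booki, else bᵢⱼ.
Initial tableau (one row per fragment):
  row 1: b11 b12 a3 b14 b15 b16 a7
  row 2: a1 b22 a3 b24 a5 b26 a7
  row 3: a1 a2 b33 a4 b35 a6 a7
Rows 1 and 2 agree on AuthID; apply AuthID→PubID and equate their PubID entries.
No row becomes fully distinguished — the join is lossy.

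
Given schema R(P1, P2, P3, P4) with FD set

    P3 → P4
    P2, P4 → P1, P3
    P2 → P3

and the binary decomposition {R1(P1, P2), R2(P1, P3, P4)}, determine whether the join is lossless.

Common attributes: R1 ∩ R2 = {P1}.
No dependency enlarges {P1}, so (P1)⁺ = {P1}.
The closure contains neither all of R1 = {P1, P2} nor all of R2 = {P1, P3, P4}, so the common attributes are not a superkey of either fragment. The join is lossy.

No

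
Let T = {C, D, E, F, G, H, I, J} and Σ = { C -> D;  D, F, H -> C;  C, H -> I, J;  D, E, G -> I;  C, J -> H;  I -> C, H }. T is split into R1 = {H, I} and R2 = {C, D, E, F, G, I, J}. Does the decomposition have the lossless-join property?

Common attributes: R1 ∩ R2 = {I}.
Closure of {I}: I → C, H applies, adding C, H; C → D applies, adding D; C, H → I, J applies, adding J. So (I)⁺ = {C, D, H, I, J}.
This closure contains every attribute of R1, so R1 ∩ R2 → R1. The join is lossless.

Yes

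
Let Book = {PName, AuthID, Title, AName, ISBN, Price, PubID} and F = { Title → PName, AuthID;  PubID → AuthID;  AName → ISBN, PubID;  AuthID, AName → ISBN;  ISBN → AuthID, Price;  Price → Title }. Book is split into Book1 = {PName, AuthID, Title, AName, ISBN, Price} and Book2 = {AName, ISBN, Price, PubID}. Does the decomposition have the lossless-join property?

Yes

Common attributes: Book1 ∩ Book2 = {AName, ISBN, Price}.
Closure of {AName, ISBN, Price}: AName → ISBN, PubID applies, adding PubID; ISBN → AuthID, Price applies, adding AuthID; Price → Title applies, adding Title; Title → PName, AuthID applies, adding PName. So (AName, ISBN, Price)⁺ = {PName, AuthID, Title, AName, ISBN, Price, PubID}.
This closure contains every attribute of Book1, so Book1 ∩ Book2 → Book1. The join is lossless.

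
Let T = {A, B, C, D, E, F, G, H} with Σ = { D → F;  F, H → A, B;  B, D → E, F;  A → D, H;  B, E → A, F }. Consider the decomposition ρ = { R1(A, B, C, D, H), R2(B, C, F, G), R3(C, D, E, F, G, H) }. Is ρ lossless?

Chase test. Columns are A, B, C, D, E, F, G, H; row i has aⱼ where attribute j ∈ Ri, else bᵢⱼ.
Initial tableau (one row per fragment):
  row 1: a1 a2 a3 a4 b15 b16 b17 a8
  row 2: b21 a2 a3 b24 b25 a6 a7 b28
  row 3: b31 b32 a3 a4 a5 a6 a7 a8
Rows 1 and 3 agree on D; apply D→F and equate their F entries.
Rows 1 and 3 agree on F, H; apply F, H→A, B and equate their A, B entries.
Rows 1 and 3 agree on B, D; apply B, D→E, F and equate their E, F entries.
Row 3 is now all distinguished symbols — the join is lossless.

Yes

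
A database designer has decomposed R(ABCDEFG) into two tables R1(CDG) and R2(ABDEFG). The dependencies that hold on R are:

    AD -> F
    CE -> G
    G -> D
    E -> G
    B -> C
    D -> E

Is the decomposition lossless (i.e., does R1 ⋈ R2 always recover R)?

Common attributes: R1 ∩ R2 = {DG}.
Closure of {DG}: D → E applies, adding E. So (DG)⁺ = {DEG}.
The closure contains neither all of R1 = {CDG} nor all of R2 = {ABDEFG}, so the common attributes are not a superkey of either fragment. The join is lossy.

No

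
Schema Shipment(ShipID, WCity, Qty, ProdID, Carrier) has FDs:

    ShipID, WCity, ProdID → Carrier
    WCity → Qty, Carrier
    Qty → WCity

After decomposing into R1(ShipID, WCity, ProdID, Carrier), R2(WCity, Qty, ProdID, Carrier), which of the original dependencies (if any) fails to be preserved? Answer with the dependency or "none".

none

ShipID, WCity, ProdID → Carrier lies within R1.
WCity → Qty, Carrier lies within R2.
Qty → WCity lies within R2.
Every dependency is enforceable on the fragments, so the decomposition is dependency-preserving.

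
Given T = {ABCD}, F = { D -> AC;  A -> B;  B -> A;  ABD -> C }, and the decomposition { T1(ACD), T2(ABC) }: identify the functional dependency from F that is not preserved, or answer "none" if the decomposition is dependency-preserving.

D → AC lies within T1.
A → B lies within T2.
B → A lies within T2.
ABD → C: restricted closure across fragments reaches C.
Every dependency is enforceable on the fragments, so the decomposition is dependency-preserving.

none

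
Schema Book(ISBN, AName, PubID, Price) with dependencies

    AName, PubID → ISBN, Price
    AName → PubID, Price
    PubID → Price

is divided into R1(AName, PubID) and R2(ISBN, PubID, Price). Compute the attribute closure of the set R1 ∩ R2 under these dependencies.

PubID, Price

R1 ∩ R2 = {PubID}.
PubID → Price applies, adding Price
Closure: {PubID, Price}.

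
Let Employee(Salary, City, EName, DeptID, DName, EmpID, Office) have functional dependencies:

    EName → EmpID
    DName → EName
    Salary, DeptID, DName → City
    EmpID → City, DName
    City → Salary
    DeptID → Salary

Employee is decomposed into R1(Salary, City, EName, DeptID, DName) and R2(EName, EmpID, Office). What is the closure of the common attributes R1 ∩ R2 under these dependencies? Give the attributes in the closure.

Salary, City, EName, DName, EmpID

R1 ∩ R2 = {EName}.
EName → EmpID applies, adding EmpID
EmpID → City, DName applies, adding City, DName
City → Salary applies, adding Salary
Closure: {Salary, City, EName, DName, EmpID}.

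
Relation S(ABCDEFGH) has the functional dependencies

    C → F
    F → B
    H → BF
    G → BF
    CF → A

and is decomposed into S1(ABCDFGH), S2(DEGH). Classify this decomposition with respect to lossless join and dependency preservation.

lossy but dependency-preserving

Lossless test: (DGH)⁺ = {BDFGH}, which is a superkey of neither fragment — lossy.
Dependency preservation: every FD's attributes lie within a single fragment, so each can be enforced locally — preserved.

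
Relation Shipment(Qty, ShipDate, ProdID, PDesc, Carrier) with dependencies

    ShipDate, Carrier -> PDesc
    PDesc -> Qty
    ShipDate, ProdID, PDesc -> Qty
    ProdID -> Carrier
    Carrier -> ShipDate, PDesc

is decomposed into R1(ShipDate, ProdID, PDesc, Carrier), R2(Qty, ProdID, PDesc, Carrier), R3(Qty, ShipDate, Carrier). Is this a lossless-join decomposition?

Yes

Chase test. Columns are Qty, ShipDate, ProdID, PDesc, Carrier; row i has aⱼ where attribute j ∈ Ri, else bᵢⱼ.
Initial tableau (one row per fragment):
  row 1: b11 a2 a3 a4 a5
  row 2: a1 b22 a3 a4 a5
  row 3: a1 a2 b33 b34 a5
Rows 1 and 3 agree on ShipDate, Carrier; apply ShipDate, Carrier→PDesc and equate their PDesc entries.
Rows 1 and 2 agree on PDesc; apply PDesc→Qty and equate their Qty entries.
Rows 1 and 2 agree on Carrier; apply Carrier→ShipDate, PDesc and equate their ShipDate, PDesc entries.
Row 1 is now all distinguished symbols — the join is lossless.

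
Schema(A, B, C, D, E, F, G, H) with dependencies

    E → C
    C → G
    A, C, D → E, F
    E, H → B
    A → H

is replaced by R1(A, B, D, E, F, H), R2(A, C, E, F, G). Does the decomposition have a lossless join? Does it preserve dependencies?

lossless but not dependency-preserving

Lossless test: (A, E, F)⁺ = {A, B, C, E, F, G, H}, which contains all of one fragment — lossless.
Dependency preservation: the restricted closure of {A, C, D} across the fragments never reaches {E, F}, so A, C, D → E, F cannot be enforced without a join — not preserved.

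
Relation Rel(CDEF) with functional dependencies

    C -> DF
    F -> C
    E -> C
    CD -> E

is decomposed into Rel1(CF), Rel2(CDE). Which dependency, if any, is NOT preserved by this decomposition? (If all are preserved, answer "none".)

none

C → DF: restricted closure across fragments reaches DF.
F → C lies within Rel1.
E → C lies within Rel2.
CD → E lies within Rel2.
Every dependency is enforceable on the fragments, so the decomposition is dependency-preserving.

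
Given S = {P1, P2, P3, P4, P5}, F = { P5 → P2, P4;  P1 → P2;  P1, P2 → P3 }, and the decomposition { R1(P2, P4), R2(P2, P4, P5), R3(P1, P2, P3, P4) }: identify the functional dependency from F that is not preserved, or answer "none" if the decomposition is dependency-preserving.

P5 → P2, P4 lies within R2.
P1 → P2 lies within R3.
P1, P2 → P3 lies within R3.
Every dependency is enforceable on the fragments, so the decomposition is dependency-preserving.

none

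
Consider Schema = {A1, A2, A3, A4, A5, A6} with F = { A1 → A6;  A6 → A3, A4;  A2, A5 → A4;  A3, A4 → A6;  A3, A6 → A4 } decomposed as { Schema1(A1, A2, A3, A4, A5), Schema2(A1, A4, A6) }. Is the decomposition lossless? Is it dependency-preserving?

lossless but not dependency-preserving

Lossless test: (A1, A4)⁺ = {A1, A3, A4, A6}, which contains all of one fragment — lossless.
Dependency preservation: the restricted closure of {A6} across the fragments never reaches {A3, A4}, so A6 → A3, A4 cannot be enforced without a join — not preserved.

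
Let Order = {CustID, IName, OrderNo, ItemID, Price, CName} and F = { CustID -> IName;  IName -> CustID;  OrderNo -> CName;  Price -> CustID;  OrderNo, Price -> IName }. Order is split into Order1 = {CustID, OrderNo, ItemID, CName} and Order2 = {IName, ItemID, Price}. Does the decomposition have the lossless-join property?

Common attributes: Order1 ∩ Order2 = {ItemID}.
No dependency enlarges {ItemID}, so (ItemID)⁺ = {ItemID}.
The closure contains neither all of Order1 = {CustID, OrderNo, ItemID, CName} nor all of Order2 = {IName, ItemID, Price}, so the common attributes are not a superkey of either fragment. The join is lossy.

No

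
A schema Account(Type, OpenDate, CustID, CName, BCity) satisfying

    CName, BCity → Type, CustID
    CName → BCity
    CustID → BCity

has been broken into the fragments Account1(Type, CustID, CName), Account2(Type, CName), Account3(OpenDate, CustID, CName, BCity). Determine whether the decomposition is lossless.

Chase test. Columns are Type, OpenDate, CustID, CName, BCity; row i has aⱼ where attribute j ∈ Accounti, else bᵢⱼ.
Initial tableau (one row per fragment):
  row 1: a1 b12 a3 a4 b15
  row 2: a1 b22 b23 a4 b25
  row 3: b31 a2 a3 a4 a5
Rows 1 and 2 agree on CName; apply CName→BCity and equate their BCity entries.
Rows 1 and 3 agree on CName; apply CName→BCity and equate their BCity entries.
Rows 1 and 2 agree on CName, BCity; apply CName, BCity→Type, CustID and equate their Type, CustID entries.
Rows 1 and 3 agree on CName, BCity; apply CName, BCity→Type, CustID and equate their Type, CustID entries.
Row 3 is now all distinguished symbols — the join is lossless.

Yes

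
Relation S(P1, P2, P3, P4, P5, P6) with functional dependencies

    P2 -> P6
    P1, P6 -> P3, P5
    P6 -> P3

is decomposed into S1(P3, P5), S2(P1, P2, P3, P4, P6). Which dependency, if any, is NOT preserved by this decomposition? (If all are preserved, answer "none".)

P1, P6 -> P3, P5

Check P1, P6 → P3, P5: no single fragment contains all of {P1, P3, P5, P6}, and the restricted closure of {P1, P6} across the fragments never reaches {P3, P5}.
P2 → P6 is preserved.
P6 → P3 is preserved.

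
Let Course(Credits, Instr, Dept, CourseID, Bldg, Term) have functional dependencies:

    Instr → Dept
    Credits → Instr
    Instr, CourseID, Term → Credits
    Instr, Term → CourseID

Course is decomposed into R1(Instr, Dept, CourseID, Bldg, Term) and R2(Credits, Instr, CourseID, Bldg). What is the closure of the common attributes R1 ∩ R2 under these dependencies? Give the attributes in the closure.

Instr, Dept, CourseID, Bldg

R1 ∩ R2 = {Instr, CourseID, Bldg}.
Instr → Dept applies, adding Dept
Closure: {Instr, Dept, CourseID, Bldg}.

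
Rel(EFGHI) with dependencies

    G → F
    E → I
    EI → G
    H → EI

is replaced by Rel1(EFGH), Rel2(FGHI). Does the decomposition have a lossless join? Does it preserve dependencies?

Lossless test: (FGH)⁺ = {EFGHI}, which contains all of one fragment — lossless.
Dependency preservation: the restricted closure of {E} across the fragments never reaches {I}, so E → I cannot be enforced without a join — not preserved.

lossless but not dependency-preserving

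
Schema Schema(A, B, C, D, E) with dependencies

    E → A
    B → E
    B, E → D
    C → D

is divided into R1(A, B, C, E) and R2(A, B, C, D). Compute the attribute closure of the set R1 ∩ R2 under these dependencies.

R1 ∩ R2 = {A, B, C}.
B → E applies, adding E
B, E → D applies, adding D
Closure: {A, B, C, D, E}.

A, B, C, D, E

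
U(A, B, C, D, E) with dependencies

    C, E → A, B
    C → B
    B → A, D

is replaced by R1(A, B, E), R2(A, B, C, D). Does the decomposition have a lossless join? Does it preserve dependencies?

Lossless test: (A, B)⁺ = {A, B, D}, which is a superkey of neither fragment — lossy.
Dependency preservation: C, E → A, B is not contained in any single fragment, but the restricted closure of its left-hand side across the fragments still reaches the right-hand side; the remaining FDs each lie inside some fragment. All dependencies are preserved.

lossy but dependency-preserving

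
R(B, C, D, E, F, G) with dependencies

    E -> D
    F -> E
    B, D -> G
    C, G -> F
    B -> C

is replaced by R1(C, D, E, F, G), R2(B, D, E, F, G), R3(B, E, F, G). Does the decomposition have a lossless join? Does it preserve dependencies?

Lossless test (chase): Rows 1 and 3 agree on E; apply E→D and equate their D entries. Rows 2 and 3 agree on B; apply B→C and equate their C entries. No row becomes fully distinguished — the join is lossy.
Dependency preservation: the restricted closure of {B} across the fragments never reaches {C}, so B → C cannot be enforced without a join — not preserved.

lossy and not dependency-preserving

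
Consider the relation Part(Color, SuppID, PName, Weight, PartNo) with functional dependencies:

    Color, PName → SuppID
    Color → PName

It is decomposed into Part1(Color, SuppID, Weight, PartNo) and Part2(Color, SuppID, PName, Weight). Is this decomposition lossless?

Yes

Common attributes: Part1 ∩ Part2 = {Color, SuppID, Weight}.
Closure of {Color, SuppID, Weight}: Color → PName applies, adding PName. So (Color, SuppID, Weight)⁺ = {Color, SuppID, PName, Weight}.
This closure contains every attribute of Part2, so Part1 ∩ Part2 → Part2. The join is lossless.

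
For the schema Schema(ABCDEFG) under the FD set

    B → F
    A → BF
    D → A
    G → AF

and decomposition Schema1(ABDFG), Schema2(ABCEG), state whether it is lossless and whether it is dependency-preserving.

Lossless test: (ABG)⁺ = {ABFG}, which is a superkey of neither fragment — lossy.
Dependency preservation: every FD's attributes lie within a single fragment, so each can be enforced locally — preserved.

lossy but dependency-preserving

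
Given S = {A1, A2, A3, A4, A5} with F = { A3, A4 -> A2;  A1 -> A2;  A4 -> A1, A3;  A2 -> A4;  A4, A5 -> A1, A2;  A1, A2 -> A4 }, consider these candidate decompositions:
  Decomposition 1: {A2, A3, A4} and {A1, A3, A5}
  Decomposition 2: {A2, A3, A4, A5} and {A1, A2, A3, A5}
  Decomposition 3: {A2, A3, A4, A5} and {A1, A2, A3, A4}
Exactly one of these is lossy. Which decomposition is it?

Decomposition 1: common = {A3}, closure = {A3} → lossy.
Decomposition 2: common = {A2, A3, A5}, closure = {A1, A2, A3, A4, A5} → lossless.
Decomposition 3: common = {A2, A3, A4}, closure = {A1, A2, A3, A4} → lossless.

Decomposition 1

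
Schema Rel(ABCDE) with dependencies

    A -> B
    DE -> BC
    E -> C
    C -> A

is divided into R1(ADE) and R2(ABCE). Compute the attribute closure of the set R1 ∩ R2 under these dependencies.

ABCE

R1 ∩ R2 = {AE}.
A → B applies, adding B
E → C applies, adding C
Closure: {ABCE}.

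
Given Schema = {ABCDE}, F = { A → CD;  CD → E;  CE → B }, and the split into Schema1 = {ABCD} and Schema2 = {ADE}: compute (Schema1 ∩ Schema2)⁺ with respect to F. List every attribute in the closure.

ABCDE

Schema1 ∩ Schema2 = {AD}.
A → CD applies, adding C
CD → E applies, adding E
CE → B applies, adding B
Closure: {ABCDE}.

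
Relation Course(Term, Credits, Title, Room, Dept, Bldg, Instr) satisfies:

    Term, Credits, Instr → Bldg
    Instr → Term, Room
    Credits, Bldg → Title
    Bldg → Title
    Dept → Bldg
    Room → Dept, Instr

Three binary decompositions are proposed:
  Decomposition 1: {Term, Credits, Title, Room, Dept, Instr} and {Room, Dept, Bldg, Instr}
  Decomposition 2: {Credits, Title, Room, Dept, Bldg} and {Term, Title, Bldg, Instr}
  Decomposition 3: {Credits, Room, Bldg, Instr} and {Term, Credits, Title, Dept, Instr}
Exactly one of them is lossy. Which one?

Decomposition 1: common = {Room, Dept, Instr}, closure = {Term, Title, Room, Dept, Bldg, Instr} → lossless.
Decomposition 2: common = {Title, Bldg}, closure = {Title, Bldg} → lossy.
Decomposition 3: common = {Credits, Instr}, closure = {Term, Credits, Title, Room, Dept, Bldg, Instr} → lossless.

Decomposition 2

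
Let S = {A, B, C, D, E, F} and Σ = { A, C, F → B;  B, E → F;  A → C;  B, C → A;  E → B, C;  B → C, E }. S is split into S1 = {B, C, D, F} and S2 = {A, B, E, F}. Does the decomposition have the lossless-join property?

Common attributes: S1 ∩ S2 = {B, F}.
Closure of {B, F}: B → C, E applies, adding C, E; B, C → A applies, adding A. So (B, F)⁺ = {A, B, C, E, F}.
This closure contains every attribute of S2, so S1 ∩ S2 → S2. The join is lossless.

Yes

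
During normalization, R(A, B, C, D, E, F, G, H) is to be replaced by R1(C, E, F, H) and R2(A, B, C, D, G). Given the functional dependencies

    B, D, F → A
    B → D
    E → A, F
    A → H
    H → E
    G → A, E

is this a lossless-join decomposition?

No

Common attributes: R1 ∩ R2 = {C}.
No dependency enlarges {C}, so (C)⁺ = {C}.
The closure contains neither all of R1 = {C, E, F, H} nor all of R2 = {A, B, C, D, G}, so the common attributes are not a superkey of either fragment. The join is lossy.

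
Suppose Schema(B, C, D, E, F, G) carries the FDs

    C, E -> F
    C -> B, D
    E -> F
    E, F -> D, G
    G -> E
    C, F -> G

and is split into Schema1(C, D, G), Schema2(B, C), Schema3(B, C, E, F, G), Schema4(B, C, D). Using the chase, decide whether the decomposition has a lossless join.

Yes

Chase test. Columns are B, C, D, E, F, G; row i has aⱼ where attribute j ∈ Schemai, else bᵢⱼ.
Initial tableau (one row per fragment):
  row 1: b11 a2 a3 b14 b15 a6
  row 2: a1 a2 b23 b24 b25 b26
  row 3: a1 a2 b33 a4 a5 a6
  row 4: a1 a2 a3 b44 b45 b46
Rows 1 and 2 agree on C; apply C→B, D and equate their B, D entries.
Rows 1 and 3 agree on C; apply C→B, D and equate their B, D entries.
Rows 1 and 3 agree on G; apply G→E and equate their E entries.
Rows 1 and 3 agree on C, E; apply C, E→F and equate their F entries.
Row 1 is now all distinguished symbols — the join is lossless.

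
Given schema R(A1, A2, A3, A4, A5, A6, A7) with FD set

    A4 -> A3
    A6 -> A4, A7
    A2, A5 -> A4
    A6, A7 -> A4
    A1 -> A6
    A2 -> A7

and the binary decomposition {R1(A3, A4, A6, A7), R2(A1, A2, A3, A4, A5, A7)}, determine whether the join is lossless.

No

Common attributes: R1 ∩ R2 = {A3, A4, A7}.
No dependency enlarges {A3, A4, A7}, so (A3, A4, A7)⁺ = {A3, A4, A7}.
The closure contains neither all of R1 = {A3, A4, A6, A7} nor all of R2 = {A1, A2, A3, A4, A5, A7}, so the common attributes are not a superkey of either fragment. The join is lossy.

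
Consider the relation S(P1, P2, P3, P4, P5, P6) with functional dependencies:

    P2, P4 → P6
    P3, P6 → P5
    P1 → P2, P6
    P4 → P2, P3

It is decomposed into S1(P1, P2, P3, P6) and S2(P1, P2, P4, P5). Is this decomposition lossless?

Common attributes: S1 ∩ S2 = {P1, P2}.
Closure of {P1, P2}: P1 → P2, P6 applies, adding P6. So (P1, P2)⁺ = {P1, P2, P6}.
The closure contains neither all of S1 = {P1, P2, P3, P6} nor all of S2 = {P1, P2, P4, P5}, so the common attributes are not a superkey of either fragment. The join is lossy.

No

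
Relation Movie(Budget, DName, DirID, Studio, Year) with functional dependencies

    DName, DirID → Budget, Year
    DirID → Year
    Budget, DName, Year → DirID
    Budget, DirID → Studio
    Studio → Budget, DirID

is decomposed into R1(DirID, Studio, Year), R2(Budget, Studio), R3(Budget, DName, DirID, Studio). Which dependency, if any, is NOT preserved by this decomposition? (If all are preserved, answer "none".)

Budget, DName, Year → DirID

Check Budget, DName, Year → DirID: no single fragment contains all of {Budget, DName, DirID, Year}, and the restricted closure of {Budget, DName, Year} across the fragments never reaches {DirID}.
DName, DirID → Budget, Year is preserved.
DirID → Year is preserved.
Budget, DirID → Studio is preserved.
Studio → Budget, DirID is preserved.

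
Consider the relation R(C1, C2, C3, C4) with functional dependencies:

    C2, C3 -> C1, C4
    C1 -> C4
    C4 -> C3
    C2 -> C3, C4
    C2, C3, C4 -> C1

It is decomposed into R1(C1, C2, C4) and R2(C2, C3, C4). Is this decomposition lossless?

Yes

Common attributes: R1 ∩ R2 = {C2, C4}.
Closure of {C2, C4}: C4 → C3 applies, adding C3; C2, C3, C4 → C1 applies, adding C1. So (C2, C4)⁺ = {C1, C2, C3, C4}.
This closure contains every attribute of R1, so R1 ∩ R2 → R1. The join is lossless.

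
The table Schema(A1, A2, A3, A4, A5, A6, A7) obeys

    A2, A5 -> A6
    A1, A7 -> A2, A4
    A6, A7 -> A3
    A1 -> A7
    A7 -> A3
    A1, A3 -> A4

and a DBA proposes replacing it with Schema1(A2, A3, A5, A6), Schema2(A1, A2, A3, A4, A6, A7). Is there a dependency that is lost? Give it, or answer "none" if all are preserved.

A2, A5 → A6 lies within Schema1.
A1, A7 → A2, A4 lies within Schema2.
A6, A7 → A3 lies within Schema2.
A1 → A7 lies within Schema2.
A7 → A3 lies within Schema2.
A1, A3 → A4 lies within Schema2.
Every dependency is enforceable on the fragments, so the decomposition is dependency-preserving.

none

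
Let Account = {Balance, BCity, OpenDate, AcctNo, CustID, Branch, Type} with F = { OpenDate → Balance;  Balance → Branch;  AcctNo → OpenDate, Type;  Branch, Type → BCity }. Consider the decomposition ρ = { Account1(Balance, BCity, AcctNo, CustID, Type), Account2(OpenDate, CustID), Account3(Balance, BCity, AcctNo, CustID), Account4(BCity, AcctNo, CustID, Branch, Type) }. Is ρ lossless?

No

Chase test. Columns are Balance, BCity, OpenDate, AcctNo, CustID, Branch, Type; row i has aⱼ where attribute j ∈ Accounti, else bᵢⱼ.
Initial tableau (one row per fragment):
  row 1: a1 a2 b13 a4 a5 b16 a7
  row 2: b21 b22 a3 b24 a5 b26 b27
  row 3: a1 a2 b33 a4 a5 b36 b37
  row 4: b41 a2 b43 a4 a5 a6 a7
Rows 1 and 3 agree on Balance; apply Balance→Branch and equate their Branch entries.
Rows 1 and 3 agree on AcctNo; apply AcctNo→OpenDate, Type and equate their OpenDate, Type entries.
Rows 1 and 4 agree on AcctNo; apply AcctNo→OpenDate, Type and equate their OpenDate, Type entries.
Rows 1 and 4 agree on OpenDate; apply OpenDate→Balance and equate their Balance entries.
Rows 1 and 4 agree on Balance; apply Balance→Branch and equate their Branch entries.
No row becomes fully distinguished — the join is lossy.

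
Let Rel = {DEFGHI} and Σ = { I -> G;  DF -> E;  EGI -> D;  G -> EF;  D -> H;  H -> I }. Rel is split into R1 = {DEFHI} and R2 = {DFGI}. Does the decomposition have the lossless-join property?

Yes

Common attributes: R1 ∩ R2 = {DFI}.
Closure of {DFI}: I → G applies, adding G; DF → E applies, adding E; D → H applies, adding H. So (DFI)⁺ = {DEFGHI}.
This closure contains every attribute of R1, so R1 ∩ R2 → R1. The join is lossless.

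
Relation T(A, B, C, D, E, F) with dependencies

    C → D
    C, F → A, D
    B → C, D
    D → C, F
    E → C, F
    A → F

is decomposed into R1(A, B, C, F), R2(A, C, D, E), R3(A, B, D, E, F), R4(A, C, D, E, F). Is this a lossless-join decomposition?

Chase test. Columns are A, B, C, D, E, F; row i has aⱼ where attribute j ∈ Ri, else bᵢⱼ.
Initial tableau (one row per fragment):
  row 1: a1 a2 a3 b14 b15 a6
  row 2: a1 b22 a3 a4 a5 b26
  row 3: a1 a2 b33 a4 a5 a6
  row 4: a1 b42 a3 a4 a5 a6
Rows 1 and 2 agree on C; apply C→D and equate their D entries.
Rows 1 and 3 agree on B; apply B→C, D and equate their C, D entries.
Rows 1 and 2 agree on D; apply D→C, F and equate their C, F entries.
Row 3 is now all distinguished symbols — the join is lossless.

Yes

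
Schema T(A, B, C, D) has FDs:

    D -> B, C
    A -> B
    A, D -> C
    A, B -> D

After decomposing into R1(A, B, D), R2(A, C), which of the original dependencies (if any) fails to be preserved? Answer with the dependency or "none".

Check D → B, C: no single fragment contains all of {B, C, D}, and the restricted closure of {D} across the fragments never reaches {B, C}.
A → B is preserved.
A, D → C is preserved.
A, B → D is preserved.

D -> B, C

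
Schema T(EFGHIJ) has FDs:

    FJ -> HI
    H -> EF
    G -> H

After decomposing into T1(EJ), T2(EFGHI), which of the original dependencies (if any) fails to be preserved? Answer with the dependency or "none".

Check FJ → HI: no single fragment contains all of {FHIJ}, and the restricted closure of {FJ} across the fragments never reaches {HI}.
H → EF is preserved.
G → H is preserved.

FJ -> HI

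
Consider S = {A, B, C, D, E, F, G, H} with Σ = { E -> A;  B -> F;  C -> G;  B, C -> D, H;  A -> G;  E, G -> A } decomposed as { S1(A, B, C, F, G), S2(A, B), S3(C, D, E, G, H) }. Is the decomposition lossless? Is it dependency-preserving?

lossy and not dependency-preserving

Lossless test (chase): Rows 1 and 2 agree on B; apply B→F and equate their F entries. Rows 1 and 2 agree on A; apply A→G and equate their G entries. No row becomes fully distinguished — the join is lossy.
Dependency preservation: the restricted closure of {E} across the fragments never reaches {A}, so E → A cannot be enforced without a join — not preserved.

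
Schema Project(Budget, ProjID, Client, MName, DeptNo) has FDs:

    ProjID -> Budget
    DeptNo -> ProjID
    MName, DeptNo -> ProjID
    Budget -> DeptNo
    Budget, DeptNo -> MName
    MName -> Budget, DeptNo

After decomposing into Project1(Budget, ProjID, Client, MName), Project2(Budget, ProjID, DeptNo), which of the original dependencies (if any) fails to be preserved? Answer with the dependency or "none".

none

ProjID → Budget lies within Project1.
DeptNo → ProjID lies within Project2.
MName, DeptNo → ProjID: restricted closure across fragments reaches ProjID.
Budget → DeptNo lies within Project2.
Budget, DeptNo → MName: restricted closure across fragments reaches MName.
MName → Budget, DeptNo: restricted closure across fragments reaches Budget, DeptNo.
Every dependency is enforceable on the fragments, so the decomposition is dependency-preserving.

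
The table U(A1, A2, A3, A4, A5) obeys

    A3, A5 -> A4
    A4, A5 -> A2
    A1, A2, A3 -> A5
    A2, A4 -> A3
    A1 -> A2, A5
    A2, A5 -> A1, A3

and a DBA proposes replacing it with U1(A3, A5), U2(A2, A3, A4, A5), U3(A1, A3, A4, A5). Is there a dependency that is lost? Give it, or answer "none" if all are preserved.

A3, A5 → A4 lies within U2.
A4, A5 → A2 lies within U2.
A1, A2, A3 → A5: restricted closure across fragments reaches A5.
A2, A4 → A3 lies within U2.
A1 → A2, A5: restricted closure across fragments reaches A2, A5.
A2, A5 → A1, A3: restricted closure across fragments reaches A1, A3.
Every dependency is enforceable on the fragments, so the decomposition is dependency-preserving.

none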